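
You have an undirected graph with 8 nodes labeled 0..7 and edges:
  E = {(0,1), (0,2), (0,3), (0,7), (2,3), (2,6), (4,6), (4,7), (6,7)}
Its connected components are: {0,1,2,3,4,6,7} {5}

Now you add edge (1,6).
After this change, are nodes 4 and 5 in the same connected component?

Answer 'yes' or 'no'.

Answer: no

Derivation:
Initial components: {0,1,2,3,4,6,7} {5}
Adding edge (1,6): both already in same component {0,1,2,3,4,6,7}. No change.
New components: {0,1,2,3,4,6,7} {5}
Are 4 and 5 in the same component? no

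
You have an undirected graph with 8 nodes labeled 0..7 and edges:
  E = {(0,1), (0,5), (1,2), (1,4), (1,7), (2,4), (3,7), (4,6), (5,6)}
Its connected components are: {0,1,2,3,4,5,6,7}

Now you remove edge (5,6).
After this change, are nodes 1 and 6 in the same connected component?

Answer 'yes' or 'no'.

Initial components: {0,1,2,3,4,5,6,7}
Removing edge (5,6): not a bridge — component count unchanged at 1.
New components: {0,1,2,3,4,5,6,7}
Are 1 and 6 in the same component? yes

Answer: yes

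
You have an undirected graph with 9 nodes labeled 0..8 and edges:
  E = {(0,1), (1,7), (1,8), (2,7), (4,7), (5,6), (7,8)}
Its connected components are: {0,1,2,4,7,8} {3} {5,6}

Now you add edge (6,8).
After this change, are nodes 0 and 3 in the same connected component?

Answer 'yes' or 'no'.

Answer: no

Derivation:
Initial components: {0,1,2,4,7,8} {3} {5,6}
Adding edge (6,8): merges {5,6} and {0,1,2,4,7,8}.
New components: {0,1,2,4,5,6,7,8} {3}
Are 0 and 3 in the same component? no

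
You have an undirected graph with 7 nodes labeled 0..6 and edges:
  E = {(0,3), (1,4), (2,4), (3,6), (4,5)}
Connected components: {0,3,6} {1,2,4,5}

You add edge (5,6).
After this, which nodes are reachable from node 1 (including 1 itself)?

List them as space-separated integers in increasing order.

Answer: 0 1 2 3 4 5 6

Derivation:
Before: nodes reachable from 1: {1,2,4,5}
Adding (5,6): merges 1's component with another. Reachability grows.
After: nodes reachable from 1: {0,1,2,3,4,5,6}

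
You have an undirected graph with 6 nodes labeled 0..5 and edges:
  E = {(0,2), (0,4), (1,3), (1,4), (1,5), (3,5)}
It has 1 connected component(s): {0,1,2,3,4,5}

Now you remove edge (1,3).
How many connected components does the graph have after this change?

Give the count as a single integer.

Initial component count: 1
Remove (1,3): not a bridge. Count unchanged: 1.
  After removal, components: {0,1,2,3,4,5}
New component count: 1

Answer: 1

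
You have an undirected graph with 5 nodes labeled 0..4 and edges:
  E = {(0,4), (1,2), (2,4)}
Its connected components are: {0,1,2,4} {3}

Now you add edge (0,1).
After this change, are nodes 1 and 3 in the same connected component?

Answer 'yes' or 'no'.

Answer: no

Derivation:
Initial components: {0,1,2,4} {3}
Adding edge (0,1): both already in same component {0,1,2,4}. No change.
New components: {0,1,2,4} {3}
Are 1 and 3 in the same component? no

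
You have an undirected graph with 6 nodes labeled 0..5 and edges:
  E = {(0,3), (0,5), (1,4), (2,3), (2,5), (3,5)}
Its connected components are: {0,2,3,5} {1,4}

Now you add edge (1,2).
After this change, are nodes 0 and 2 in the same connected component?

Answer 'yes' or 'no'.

Initial components: {0,2,3,5} {1,4}
Adding edge (1,2): merges {1,4} and {0,2,3,5}.
New components: {0,1,2,3,4,5}
Are 0 and 2 in the same component? yes

Answer: yes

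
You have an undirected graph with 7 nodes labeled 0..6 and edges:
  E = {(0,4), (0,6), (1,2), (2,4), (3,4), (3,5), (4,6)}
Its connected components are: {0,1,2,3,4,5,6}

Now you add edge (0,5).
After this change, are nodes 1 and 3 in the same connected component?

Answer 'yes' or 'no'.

Initial components: {0,1,2,3,4,5,6}
Adding edge (0,5): both already in same component {0,1,2,3,4,5,6}. No change.
New components: {0,1,2,3,4,5,6}
Are 1 and 3 in the same component? yes

Answer: yes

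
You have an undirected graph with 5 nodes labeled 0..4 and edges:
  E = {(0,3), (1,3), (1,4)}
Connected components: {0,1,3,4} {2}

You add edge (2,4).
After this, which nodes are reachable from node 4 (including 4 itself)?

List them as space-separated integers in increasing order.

Before: nodes reachable from 4: {0,1,3,4}
Adding (2,4): merges 4's component with another. Reachability grows.
After: nodes reachable from 4: {0,1,2,3,4}

Answer: 0 1 2 3 4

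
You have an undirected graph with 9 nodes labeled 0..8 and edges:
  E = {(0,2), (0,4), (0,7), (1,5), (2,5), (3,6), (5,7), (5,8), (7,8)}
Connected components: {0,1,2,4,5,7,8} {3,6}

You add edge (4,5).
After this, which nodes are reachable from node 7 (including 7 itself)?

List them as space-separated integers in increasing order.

Answer: 0 1 2 4 5 7 8

Derivation:
Before: nodes reachable from 7: {0,1,2,4,5,7,8}
Adding (4,5): both endpoints already in same component. Reachability from 7 unchanged.
After: nodes reachable from 7: {0,1,2,4,5,7,8}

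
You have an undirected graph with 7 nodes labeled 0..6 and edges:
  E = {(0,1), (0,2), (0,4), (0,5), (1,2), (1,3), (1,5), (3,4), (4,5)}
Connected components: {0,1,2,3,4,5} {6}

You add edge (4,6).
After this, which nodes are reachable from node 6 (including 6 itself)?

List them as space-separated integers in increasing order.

Answer: 0 1 2 3 4 5 6

Derivation:
Before: nodes reachable from 6: {6}
Adding (4,6): merges 6's component with another. Reachability grows.
After: nodes reachable from 6: {0,1,2,3,4,5,6}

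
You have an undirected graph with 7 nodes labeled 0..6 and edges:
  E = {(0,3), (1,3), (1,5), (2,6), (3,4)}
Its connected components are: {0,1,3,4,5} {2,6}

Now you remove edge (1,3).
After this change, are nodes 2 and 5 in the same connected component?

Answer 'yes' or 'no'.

Initial components: {0,1,3,4,5} {2,6}
Removing edge (1,3): it was a bridge — component count 2 -> 3.
New components: {0,3,4} {1,5} {2,6}
Are 2 and 5 in the same component? no

Answer: no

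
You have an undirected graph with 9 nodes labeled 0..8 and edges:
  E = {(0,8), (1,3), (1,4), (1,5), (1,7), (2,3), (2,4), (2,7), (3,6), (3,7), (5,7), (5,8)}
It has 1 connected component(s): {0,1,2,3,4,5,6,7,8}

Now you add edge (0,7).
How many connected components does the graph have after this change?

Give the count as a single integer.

Initial component count: 1
Add (0,7): endpoints already in same component. Count unchanged: 1.
New component count: 1

Answer: 1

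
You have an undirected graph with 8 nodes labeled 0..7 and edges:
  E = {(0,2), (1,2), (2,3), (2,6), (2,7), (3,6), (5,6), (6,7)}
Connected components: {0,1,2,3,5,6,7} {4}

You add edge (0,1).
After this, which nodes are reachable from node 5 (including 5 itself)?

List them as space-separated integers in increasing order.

Before: nodes reachable from 5: {0,1,2,3,5,6,7}
Adding (0,1): both endpoints already in same component. Reachability from 5 unchanged.
After: nodes reachable from 5: {0,1,2,3,5,6,7}

Answer: 0 1 2 3 5 6 7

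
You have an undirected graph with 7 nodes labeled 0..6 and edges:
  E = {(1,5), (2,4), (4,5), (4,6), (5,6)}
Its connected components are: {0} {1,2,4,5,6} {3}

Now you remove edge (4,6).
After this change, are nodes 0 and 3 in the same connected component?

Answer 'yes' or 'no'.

Initial components: {0} {1,2,4,5,6} {3}
Removing edge (4,6): not a bridge — component count unchanged at 3.
New components: {0} {1,2,4,5,6} {3}
Are 0 and 3 in the same component? no

Answer: no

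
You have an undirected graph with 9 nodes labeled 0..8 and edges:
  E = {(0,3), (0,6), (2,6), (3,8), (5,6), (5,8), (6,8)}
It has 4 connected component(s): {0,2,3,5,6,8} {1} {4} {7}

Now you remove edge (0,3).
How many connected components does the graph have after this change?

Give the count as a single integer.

Initial component count: 4
Remove (0,3): not a bridge. Count unchanged: 4.
  After removal, components: {0,2,3,5,6,8} {1} {4} {7}
New component count: 4

Answer: 4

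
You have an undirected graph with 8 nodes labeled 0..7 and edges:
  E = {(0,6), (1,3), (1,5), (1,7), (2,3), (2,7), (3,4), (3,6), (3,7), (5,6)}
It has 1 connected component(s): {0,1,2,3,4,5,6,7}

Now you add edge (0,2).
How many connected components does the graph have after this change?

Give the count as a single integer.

Initial component count: 1
Add (0,2): endpoints already in same component. Count unchanged: 1.
New component count: 1

Answer: 1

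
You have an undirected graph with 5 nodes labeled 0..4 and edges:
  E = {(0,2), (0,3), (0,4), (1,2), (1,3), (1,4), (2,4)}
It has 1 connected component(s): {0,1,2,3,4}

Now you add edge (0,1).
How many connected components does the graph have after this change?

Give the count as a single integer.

Answer: 1

Derivation:
Initial component count: 1
Add (0,1): endpoints already in same component. Count unchanged: 1.
New component count: 1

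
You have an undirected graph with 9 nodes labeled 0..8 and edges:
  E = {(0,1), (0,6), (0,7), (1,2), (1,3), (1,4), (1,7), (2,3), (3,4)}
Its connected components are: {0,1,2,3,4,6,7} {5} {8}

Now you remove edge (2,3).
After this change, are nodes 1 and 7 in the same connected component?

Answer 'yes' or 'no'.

Initial components: {0,1,2,3,4,6,7} {5} {8}
Removing edge (2,3): not a bridge — component count unchanged at 3.
New components: {0,1,2,3,4,6,7} {5} {8}
Are 1 and 7 in the same component? yes

Answer: yes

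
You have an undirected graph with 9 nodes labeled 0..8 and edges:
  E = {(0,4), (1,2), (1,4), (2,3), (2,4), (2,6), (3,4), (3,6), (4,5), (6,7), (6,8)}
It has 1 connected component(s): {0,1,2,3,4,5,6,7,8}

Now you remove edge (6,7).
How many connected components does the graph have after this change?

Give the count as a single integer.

Initial component count: 1
Remove (6,7): it was a bridge. Count increases: 1 -> 2.
  After removal, components: {0,1,2,3,4,5,6,8} {7}
New component count: 2

Answer: 2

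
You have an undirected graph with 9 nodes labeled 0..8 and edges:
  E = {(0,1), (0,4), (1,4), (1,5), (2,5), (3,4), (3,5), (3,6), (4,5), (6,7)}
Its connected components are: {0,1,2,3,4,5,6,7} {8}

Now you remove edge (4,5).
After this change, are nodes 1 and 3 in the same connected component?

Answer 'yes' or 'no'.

Initial components: {0,1,2,3,4,5,6,7} {8}
Removing edge (4,5): not a bridge — component count unchanged at 2.
New components: {0,1,2,3,4,5,6,7} {8}
Are 1 and 3 in the same component? yes

Answer: yes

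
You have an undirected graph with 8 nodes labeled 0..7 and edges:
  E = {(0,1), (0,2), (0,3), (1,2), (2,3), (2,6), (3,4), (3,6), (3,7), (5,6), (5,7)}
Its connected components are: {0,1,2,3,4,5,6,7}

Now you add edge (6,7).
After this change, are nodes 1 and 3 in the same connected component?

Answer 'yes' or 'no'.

Initial components: {0,1,2,3,4,5,6,7}
Adding edge (6,7): both already in same component {0,1,2,3,4,5,6,7}. No change.
New components: {0,1,2,3,4,5,6,7}
Are 1 and 3 in the same component? yes

Answer: yes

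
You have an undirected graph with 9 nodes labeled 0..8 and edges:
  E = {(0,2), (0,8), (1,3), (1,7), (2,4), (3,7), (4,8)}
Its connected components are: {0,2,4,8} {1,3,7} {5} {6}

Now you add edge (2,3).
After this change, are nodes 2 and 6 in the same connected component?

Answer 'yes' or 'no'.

Answer: no

Derivation:
Initial components: {0,2,4,8} {1,3,7} {5} {6}
Adding edge (2,3): merges {0,2,4,8} and {1,3,7}.
New components: {0,1,2,3,4,7,8} {5} {6}
Are 2 and 6 in the same component? no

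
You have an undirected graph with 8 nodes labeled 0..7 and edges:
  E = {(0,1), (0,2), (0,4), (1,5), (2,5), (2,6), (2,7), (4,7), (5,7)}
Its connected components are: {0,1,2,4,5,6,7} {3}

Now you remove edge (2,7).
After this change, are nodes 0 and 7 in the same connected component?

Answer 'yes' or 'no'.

Initial components: {0,1,2,4,5,6,7} {3}
Removing edge (2,7): not a bridge — component count unchanged at 2.
New components: {0,1,2,4,5,6,7} {3}
Are 0 and 7 in the same component? yes

Answer: yes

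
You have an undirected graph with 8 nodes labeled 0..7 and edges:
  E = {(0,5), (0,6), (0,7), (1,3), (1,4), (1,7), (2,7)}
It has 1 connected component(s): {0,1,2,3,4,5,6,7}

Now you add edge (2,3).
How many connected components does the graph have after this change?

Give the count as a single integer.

Initial component count: 1
Add (2,3): endpoints already in same component. Count unchanged: 1.
New component count: 1

Answer: 1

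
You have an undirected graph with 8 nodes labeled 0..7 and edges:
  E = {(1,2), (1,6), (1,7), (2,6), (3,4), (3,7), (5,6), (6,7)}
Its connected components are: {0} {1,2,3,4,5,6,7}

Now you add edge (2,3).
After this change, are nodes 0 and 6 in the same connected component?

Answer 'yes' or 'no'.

Initial components: {0} {1,2,3,4,5,6,7}
Adding edge (2,3): both already in same component {1,2,3,4,5,6,7}. No change.
New components: {0} {1,2,3,4,5,6,7}
Are 0 and 6 in the same component? no

Answer: no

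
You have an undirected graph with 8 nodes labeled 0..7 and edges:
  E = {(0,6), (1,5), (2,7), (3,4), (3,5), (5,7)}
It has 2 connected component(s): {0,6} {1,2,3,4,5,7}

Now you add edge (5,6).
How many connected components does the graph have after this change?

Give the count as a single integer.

Initial component count: 2
Add (5,6): merges two components. Count decreases: 2 -> 1.
New component count: 1

Answer: 1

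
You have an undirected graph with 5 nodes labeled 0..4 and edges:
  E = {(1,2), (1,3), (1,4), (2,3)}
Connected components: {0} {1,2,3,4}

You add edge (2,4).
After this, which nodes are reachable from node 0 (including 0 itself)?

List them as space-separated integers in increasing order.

Answer: 0

Derivation:
Before: nodes reachable from 0: {0}
Adding (2,4): both endpoints already in same component. Reachability from 0 unchanged.
After: nodes reachable from 0: {0}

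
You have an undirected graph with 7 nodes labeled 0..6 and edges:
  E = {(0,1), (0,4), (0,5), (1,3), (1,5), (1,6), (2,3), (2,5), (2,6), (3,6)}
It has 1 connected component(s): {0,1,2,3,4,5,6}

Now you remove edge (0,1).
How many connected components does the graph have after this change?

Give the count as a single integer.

Initial component count: 1
Remove (0,1): not a bridge. Count unchanged: 1.
  After removal, components: {0,1,2,3,4,5,6}
New component count: 1

Answer: 1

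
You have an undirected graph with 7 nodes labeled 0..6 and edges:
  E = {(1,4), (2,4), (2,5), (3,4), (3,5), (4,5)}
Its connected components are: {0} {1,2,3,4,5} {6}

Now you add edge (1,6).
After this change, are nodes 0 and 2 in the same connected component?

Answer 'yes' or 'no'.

Initial components: {0} {1,2,3,4,5} {6}
Adding edge (1,6): merges {1,2,3,4,5} and {6}.
New components: {0} {1,2,3,4,5,6}
Are 0 and 2 in the same component? no

Answer: no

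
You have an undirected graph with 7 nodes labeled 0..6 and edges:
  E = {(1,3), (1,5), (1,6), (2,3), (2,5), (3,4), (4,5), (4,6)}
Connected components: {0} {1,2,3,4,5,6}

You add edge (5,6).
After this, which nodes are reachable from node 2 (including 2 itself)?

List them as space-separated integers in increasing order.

Before: nodes reachable from 2: {1,2,3,4,5,6}
Adding (5,6): both endpoints already in same component. Reachability from 2 unchanged.
After: nodes reachable from 2: {1,2,3,4,5,6}

Answer: 1 2 3 4 5 6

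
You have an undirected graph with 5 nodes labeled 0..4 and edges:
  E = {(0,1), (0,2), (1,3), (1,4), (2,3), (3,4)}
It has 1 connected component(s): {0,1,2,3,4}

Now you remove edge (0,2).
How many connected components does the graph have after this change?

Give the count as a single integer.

Answer: 1

Derivation:
Initial component count: 1
Remove (0,2): not a bridge. Count unchanged: 1.
  After removal, components: {0,1,2,3,4}
New component count: 1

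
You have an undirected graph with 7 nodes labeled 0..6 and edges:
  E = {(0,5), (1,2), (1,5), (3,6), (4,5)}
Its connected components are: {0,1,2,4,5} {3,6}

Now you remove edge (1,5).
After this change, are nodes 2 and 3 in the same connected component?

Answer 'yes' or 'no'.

Answer: no

Derivation:
Initial components: {0,1,2,4,5} {3,6}
Removing edge (1,5): it was a bridge — component count 2 -> 3.
New components: {0,4,5} {1,2} {3,6}
Are 2 and 3 in the same component? no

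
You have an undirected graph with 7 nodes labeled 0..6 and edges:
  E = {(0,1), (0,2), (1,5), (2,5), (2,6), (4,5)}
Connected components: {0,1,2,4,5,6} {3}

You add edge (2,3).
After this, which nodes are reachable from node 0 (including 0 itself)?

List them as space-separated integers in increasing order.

Answer: 0 1 2 3 4 5 6

Derivation:
Before: nodes reachable from 0: {0,1,2,4,5,6}
Adding (2,3): merges 0's component with another. Reachability grows.
After: nodes reachable from 0: {0,1,2,3,4,5,6}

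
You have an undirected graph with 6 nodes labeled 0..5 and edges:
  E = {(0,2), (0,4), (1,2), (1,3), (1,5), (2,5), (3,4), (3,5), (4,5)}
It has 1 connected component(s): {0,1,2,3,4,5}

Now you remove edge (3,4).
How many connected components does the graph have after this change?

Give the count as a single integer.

Initial component count: 1
Remove (3,4): not a bridge. Count unchanged: 1.
  After removal, components: {0,1,2,3,4,5}
New component count: 1

Answer: 1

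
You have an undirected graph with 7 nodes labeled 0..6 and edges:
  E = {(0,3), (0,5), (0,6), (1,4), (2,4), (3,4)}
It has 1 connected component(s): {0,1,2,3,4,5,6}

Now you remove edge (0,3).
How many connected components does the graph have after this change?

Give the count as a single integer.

Answer: 2

Derivation:
Initial component count: 1
Remove (0,3): it was a bridge. Count increases: 1 -> 2.
  After removal, components: {0,5,6} {1,2,3,4}
New component count: 2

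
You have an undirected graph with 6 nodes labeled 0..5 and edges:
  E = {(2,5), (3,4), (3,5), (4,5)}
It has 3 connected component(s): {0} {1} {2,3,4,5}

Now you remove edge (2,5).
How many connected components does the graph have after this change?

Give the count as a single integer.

Answer: 4

Derivation:
Initial component count: 3
Remove (2,5): it was a bridge. Count increases: 3 -> 4.
  After removal, components: {0} {1} {2} {3,4,5}
New component count: 4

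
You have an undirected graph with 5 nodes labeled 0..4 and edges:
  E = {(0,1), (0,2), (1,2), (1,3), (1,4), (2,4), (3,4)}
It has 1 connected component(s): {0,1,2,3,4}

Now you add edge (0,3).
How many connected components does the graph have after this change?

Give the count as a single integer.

Initial component count: 1
Add (0,3): endpoints already in same component. Count unchanged: 1.
New component count: 1

Answer: 1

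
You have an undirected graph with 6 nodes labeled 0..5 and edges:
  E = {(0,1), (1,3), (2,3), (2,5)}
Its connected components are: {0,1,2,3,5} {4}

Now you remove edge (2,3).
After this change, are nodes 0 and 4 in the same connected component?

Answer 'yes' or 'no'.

Initial components: {0,1,2,3,5} {4}
Removing edge (2,3): it was a bridge — component count 2 -> 3.
New components: {0,1,3} {2,5} {4}
Are 0 and 4 in the same component? no

Answer: no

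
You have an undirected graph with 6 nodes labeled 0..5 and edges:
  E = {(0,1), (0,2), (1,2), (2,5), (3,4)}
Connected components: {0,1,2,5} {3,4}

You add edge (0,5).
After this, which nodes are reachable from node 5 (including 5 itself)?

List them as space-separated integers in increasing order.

Before: nodes reachable from 5: {0,1,2,5}
Adding (0,5): both endpoints already in same component. Reachability from 5 unchanged.
After: nodes reachable from 5: {0,1,2,5}

Answer: 0 1 2 5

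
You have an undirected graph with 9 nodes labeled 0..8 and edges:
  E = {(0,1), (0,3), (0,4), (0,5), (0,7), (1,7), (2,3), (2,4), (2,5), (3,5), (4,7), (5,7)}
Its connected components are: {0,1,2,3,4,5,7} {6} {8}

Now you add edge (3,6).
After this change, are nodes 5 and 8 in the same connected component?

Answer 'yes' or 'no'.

Initial components: {0,1,2,3,4,5,7} {6} {8}
Adding edge (3,6): merges {0,1,2,3,4,5,7} and {6}.
New components: {0,1,2,3,4,5,6,7} {8}
Are 5 and 8 in the same component? no

Answer: no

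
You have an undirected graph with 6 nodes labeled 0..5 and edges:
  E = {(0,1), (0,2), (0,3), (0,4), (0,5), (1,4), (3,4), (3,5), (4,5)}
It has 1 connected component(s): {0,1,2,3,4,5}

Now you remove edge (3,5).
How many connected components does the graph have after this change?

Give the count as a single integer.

Initial component count: 1
Remove (3,5): not a bridge. Count unchanged: 1.
  After removal, components: {0,1,2,3,4,5}
New component count: 1

Answer: 1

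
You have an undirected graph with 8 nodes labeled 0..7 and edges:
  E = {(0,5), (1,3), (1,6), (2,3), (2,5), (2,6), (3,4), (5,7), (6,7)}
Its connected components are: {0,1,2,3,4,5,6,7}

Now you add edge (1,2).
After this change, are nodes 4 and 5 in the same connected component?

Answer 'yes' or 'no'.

Answer: yes

Derivation:
Initial components: {0,1,2,3,4,5,6,7}
Adding edge (1,2): both already in same component {0,1,2,3,4,5,6,7}. No change.
New components: {0,1,2,3,4,5,6,7}
Are 4 and 5 in the same component? yes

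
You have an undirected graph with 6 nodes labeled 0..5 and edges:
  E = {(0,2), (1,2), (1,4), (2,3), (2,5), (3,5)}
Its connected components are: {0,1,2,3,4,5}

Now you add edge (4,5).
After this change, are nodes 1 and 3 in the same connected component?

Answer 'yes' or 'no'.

Answer: yes

Derivation:
Initial components: {0,1,2,3,4,5}
Adding edge (4,5): both already in same component {0,1,2,3,4,5}. No change.
New components: {0,1,2,3,4,5}
Are 1 and 3 in the same component? yes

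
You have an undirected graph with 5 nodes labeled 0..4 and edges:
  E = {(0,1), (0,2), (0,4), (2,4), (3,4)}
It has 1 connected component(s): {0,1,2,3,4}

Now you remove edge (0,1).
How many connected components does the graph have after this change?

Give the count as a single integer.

Answer: 2

Derivation:
Initial component count: 1
Remove (0,1): it was a bridge. Count increases: 1 -> 2.
  After removal, components: {0,2,3,4} {1}
New component count: 2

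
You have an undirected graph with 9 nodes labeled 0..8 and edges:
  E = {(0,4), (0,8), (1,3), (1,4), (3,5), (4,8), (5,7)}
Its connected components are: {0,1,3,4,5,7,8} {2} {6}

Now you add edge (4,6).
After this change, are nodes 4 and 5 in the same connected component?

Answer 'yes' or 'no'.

Initial components: {0,1,3,4,5,7,8} {2} {6}
Adding edge (4,6): merges {0,1,3,4,5,7,8} and {6}.
New components: {0,1,3,4,5,6,7,8} {2}
Are 4 and 5 in the same component? yes

Answer: yes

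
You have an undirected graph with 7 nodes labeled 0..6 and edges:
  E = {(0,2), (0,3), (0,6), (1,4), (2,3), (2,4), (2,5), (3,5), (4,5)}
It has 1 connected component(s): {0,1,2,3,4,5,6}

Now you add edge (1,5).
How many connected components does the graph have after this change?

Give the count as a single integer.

Answer: 1

Derivation:
Initial component count: 1
Add (1,5): endpoints already in same component. Count unchanged: 1.
New component count: 1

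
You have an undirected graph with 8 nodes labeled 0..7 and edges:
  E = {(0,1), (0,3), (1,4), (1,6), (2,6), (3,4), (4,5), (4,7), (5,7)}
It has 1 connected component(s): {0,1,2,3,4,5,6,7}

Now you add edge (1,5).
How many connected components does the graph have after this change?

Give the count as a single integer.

Answer: 1

Derivation:
Initial component count: 1
Add (1,5): endpoints already in same component. Count unchanged: 1.
New component count: 1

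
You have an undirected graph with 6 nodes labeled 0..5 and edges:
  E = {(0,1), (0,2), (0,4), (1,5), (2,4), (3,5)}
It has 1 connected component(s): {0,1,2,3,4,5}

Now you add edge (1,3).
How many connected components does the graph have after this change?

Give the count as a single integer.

Initial component count: 1
Add (1,3): endpoints already in same component. Count unchanged: 1.
New component count: 1

Answer: 1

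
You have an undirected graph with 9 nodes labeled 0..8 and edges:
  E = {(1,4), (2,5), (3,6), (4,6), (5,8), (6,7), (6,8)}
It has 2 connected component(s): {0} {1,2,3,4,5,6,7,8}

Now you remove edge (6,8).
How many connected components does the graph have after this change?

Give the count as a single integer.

Initial component count: 2
Remove (6,8): it was a bridge. Count increases: 2 -> 3.
  After removal, components: {0} {1,3,4,6,7} {2,5,8}
New component count: 3

Answer: 3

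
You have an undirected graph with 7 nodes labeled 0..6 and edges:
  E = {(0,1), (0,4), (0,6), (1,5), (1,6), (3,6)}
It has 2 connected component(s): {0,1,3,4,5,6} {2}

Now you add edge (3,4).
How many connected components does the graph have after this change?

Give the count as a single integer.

Answer: 2

Derivation:
Initial component count: 2
Add (3,4): endpoints already in same component. Count unchanged: 2.
New component count: 2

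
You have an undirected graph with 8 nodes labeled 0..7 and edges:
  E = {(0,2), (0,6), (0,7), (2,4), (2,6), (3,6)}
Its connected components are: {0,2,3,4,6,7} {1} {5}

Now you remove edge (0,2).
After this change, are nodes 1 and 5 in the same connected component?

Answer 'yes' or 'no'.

Answer: no

Derivation:
Initial components: {0,2,3,4,6,7} {1} {5}
Removing edge (0,2): not a bridge — component count unchanged at 3.
New components: {0,2,3,4,6,7} {1} {5}
Are 1 and 5 in the same component? no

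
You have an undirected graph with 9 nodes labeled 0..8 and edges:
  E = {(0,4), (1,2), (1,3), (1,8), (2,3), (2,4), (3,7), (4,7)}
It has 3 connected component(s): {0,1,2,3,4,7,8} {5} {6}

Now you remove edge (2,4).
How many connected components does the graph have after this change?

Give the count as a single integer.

Initial component count: 3
Remove (2,4): not a bridge. Count unchanged: 3.
  After removal, components: {0,1,2,3,4,7,8} {5} {6}
New component count: 3

Answer: 3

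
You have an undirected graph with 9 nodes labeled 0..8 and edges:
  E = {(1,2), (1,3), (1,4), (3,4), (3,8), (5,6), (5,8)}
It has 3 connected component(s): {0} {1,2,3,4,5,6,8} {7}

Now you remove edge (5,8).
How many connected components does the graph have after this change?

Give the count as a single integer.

Initial component count: 3
Remove (5,8): it was a bridge. Count increases: 3 -> 4.
  After removal, components: {0} {1,2,3,4,8} {5,6} {7}
New component count: 4

Answer: 4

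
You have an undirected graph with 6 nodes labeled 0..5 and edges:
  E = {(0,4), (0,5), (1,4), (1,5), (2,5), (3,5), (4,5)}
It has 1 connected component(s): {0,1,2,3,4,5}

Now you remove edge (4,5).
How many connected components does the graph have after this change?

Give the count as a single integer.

Answer: 1

Derivation:
Initial component count: 1
Remove (4,5): not a bridge. Count unchanged: 1.
  After removal, components: {0,1,2,3,4,5}
New component count: 1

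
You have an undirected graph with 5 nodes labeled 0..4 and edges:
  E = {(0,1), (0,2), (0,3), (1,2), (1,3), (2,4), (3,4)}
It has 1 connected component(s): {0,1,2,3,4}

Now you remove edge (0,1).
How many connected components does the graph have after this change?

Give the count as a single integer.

Answer: 1

Derivation:
Initial component count: 1
Remove (0,1): not a bridge. Count unchanged: 1.
  After removal, components: {0,1,2,3,4}
New component count: 1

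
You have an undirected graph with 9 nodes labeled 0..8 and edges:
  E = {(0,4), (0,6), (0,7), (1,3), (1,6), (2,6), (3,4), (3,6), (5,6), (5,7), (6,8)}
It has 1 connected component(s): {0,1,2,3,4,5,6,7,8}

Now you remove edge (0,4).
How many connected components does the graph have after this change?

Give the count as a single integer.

Answer: 1

Derivation:
Initial component count: 1
Remove (0,4): not a bridge. Count unchanged: 1.
  After removal, components: {0,1,2,3,4,5,6,7,8}
New component count: 1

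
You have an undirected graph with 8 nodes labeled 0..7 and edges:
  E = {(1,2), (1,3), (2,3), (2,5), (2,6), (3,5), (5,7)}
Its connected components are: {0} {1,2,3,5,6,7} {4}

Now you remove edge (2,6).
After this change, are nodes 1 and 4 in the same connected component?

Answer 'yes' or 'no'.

Answer: no

Derivation:
Initial components: {0} {1,2,3,5,6,7} {4}
Removing edge (2,6): it was a bridge — component count 3 -> 4.
New components: {0} {1,2,3,5,7} {4} {6}
Are 1 and 4 in the same component? no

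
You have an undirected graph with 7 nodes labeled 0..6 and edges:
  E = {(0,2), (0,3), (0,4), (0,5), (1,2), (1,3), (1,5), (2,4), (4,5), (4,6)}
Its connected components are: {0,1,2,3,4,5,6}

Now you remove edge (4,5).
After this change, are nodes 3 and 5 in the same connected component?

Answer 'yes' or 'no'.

Answer: yes

Derivation:
Initial components: {0,1,2,3,4,5,6}
Removing edge (4,5): not a bridge — component count unchanged at 1.
New components: {0,1,2,3,4,5,6}
Are 3 and 5 in the same component? yes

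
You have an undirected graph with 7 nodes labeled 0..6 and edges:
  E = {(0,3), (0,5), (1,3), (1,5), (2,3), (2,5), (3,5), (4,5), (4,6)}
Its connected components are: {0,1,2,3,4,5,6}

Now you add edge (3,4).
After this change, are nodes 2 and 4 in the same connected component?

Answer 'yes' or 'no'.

Initial components: {0,1,2,3,4,5,6}
Adding edge (3,4): both already in same component {0,1,2,3,4,5,6}. No change.
New components: {0,1,2,3,4,5,6}
Are 2 and 4 in the same component? yes

Answer: yes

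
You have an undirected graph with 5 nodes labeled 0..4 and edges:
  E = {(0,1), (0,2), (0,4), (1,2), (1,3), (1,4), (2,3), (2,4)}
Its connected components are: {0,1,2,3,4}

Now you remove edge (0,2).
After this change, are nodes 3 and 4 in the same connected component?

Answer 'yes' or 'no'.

Answer: yes

Derivation:
Initial components: {0,1,2,3,4}
Removing edge (0,2): not a bridge — component count unchanged at 1.
New components: {0,1,2,3,4}
Are 3 and 4 in the same component? yes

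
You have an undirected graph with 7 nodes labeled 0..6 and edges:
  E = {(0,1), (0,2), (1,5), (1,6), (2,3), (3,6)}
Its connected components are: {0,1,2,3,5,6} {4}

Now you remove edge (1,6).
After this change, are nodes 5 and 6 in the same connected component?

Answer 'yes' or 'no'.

Answer: yes

Derivation:
Initial components: {0,1,2,3,5,6} {4}
Removing edge (1,6): not a bridge — component count unchanged at 2.
New components: {0,1,2,3,5,6} {4}
Are 5 and 6 in the same component? yes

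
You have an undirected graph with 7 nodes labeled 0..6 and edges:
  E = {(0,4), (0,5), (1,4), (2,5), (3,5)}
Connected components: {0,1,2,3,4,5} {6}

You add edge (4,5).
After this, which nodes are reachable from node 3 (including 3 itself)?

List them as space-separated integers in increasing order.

Before: nodes reachable from 3: {0,1,2,3,4,5}
Adding (4,5): both endpoints already in same component. Reachability from 3 unchanged.
After: nodes reachable from 3: {0,1,2,3,4,5}

Answer: 0 1 2 3 4 5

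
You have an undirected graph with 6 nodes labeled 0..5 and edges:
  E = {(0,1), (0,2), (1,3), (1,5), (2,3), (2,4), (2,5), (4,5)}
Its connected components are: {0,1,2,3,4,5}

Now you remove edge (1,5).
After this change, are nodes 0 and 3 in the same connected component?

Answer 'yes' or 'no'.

Initial components: {0,1,2,3,4,5}
Removing edge (1,5): not a bridge — component count unchanged at 1.
New components: {0,1,2,3,4,5}
Are 0 and 3 in the same component? yes

Answer: yes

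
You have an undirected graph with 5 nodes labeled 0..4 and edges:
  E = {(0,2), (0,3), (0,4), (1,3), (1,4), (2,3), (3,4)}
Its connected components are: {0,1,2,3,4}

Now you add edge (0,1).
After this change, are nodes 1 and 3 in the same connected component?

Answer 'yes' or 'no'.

Answer: yes

Derivation:
Initial components: {0,1,2,3,4}
Adding edge (0,1): both already in same component {0,1,2,3,4}. No change.
New components: {0,1,2,3,4}
Are 1 and 3 in the same component? yes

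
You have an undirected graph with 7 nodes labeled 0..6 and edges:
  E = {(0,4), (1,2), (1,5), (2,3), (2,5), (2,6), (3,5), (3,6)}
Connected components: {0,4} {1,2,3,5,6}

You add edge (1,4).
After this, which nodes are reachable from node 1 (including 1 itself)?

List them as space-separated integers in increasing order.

Answer: 0 1 2 3 4 5 6

Derivation:
Before: nodes reachable from 1: {1,2,3,5,6}
Adding (1,4): merges 1's component with another. Reachability grows.
After: nodes reachable from 1: {0,1,2,3,4,5,6}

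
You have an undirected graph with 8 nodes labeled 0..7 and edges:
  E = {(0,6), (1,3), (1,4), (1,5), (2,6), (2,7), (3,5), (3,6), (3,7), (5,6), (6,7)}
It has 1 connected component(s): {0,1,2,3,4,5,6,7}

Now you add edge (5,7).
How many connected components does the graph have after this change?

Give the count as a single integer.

Initial component count: 1
Add (5,7): endpoints already in same component. Count unchanged: 1.
New component count: 1

Answer: 1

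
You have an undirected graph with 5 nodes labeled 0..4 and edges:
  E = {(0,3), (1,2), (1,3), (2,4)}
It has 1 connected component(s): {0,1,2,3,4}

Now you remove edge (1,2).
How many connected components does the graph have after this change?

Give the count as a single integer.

Answer: 2

Derivation:
Initial component count: 1
Remove (1,2): it was a bridge. Count increases: 1 -> 2.
  After removal, components: {0,1,3} {2,4}
New component count: 2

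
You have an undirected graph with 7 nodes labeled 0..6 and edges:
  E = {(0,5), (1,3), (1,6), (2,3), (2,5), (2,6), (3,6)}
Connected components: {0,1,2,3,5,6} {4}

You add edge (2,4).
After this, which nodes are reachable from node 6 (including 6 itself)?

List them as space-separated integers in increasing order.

Answer: 0 1 2 3 4 5 6

Derivation:
Before: nodes reachable from 6: {0,1,2,3,5,6}
Adding (2,4): merges 6's component with another. Reachability grows.
After: nodes reachable from 6: {0,1,2,3,4,5,6}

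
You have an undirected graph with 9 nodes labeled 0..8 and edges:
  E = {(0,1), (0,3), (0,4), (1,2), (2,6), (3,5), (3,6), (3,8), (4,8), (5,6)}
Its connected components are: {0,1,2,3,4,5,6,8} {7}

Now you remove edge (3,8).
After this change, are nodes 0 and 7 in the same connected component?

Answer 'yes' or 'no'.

Answer: no

Derivation:
Initial components: {0,1,2,3,4,5,6,8} {7}
Removing edge (3,8): not a bridge — component count unchanged at 2.
New components: {0,1,2,3,4,5,6,8} {7}
Are 0 and 7 in the same component? no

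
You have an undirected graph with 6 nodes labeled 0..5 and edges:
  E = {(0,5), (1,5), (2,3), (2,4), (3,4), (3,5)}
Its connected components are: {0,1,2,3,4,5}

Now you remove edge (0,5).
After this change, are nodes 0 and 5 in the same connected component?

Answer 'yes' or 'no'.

Answer: no

Derivation:
Initial components: {0,1,2,3,4,5}
Removing edge (0,5): it was a bridge — component count 1 -> 2.
New components: {0} {1,2,3,4,5}
Are 0 and 5 in the same component? no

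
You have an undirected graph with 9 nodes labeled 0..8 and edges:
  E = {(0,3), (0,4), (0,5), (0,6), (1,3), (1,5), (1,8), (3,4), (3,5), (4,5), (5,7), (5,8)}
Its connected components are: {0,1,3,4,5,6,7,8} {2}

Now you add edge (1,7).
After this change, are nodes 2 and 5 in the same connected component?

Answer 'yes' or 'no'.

Answer: no

Derivation:
Initial components: {0,1,3,4,5,6,7,8} {2}
Adding edge (1,7): both already in same component {0,1,3,4,5,6,7,8}. No change.
New components: {0,1,3,4,5,6,7,8} {2}
Are 2 and 5 in the same component? no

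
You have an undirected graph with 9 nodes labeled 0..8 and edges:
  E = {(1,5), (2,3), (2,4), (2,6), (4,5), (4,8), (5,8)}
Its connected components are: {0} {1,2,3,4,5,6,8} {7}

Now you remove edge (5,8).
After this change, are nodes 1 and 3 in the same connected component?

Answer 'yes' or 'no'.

Initial components: {0} {1,2,3,4,5,6,8} {7}
Removing edge (5,8): not a bridge — component count unchanged at 3.
New components: {0} {1,2,3,4,5,6,8} {7}
Are 1 and 3 in the same component? yes

Answer: yes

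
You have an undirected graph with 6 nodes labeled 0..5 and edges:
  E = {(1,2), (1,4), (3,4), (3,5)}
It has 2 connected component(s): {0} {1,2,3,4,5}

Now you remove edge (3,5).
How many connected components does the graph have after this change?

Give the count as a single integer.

Initial component count: 2
Remove (3,5): it was a bridge. Count increases: 2 -> 3.
  After removal, components: {0} {1,2,3,4} {5}
New component count: 3

Answer: 3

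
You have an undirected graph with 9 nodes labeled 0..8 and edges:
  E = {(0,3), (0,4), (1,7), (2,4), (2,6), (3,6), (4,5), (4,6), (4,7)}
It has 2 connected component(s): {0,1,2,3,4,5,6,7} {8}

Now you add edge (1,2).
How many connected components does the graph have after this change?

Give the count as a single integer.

Answer: 2

Derivation:
Initial component count: 2
Add (1,2): endpoints already in same component. Count unchanged: 2.
New component count: 2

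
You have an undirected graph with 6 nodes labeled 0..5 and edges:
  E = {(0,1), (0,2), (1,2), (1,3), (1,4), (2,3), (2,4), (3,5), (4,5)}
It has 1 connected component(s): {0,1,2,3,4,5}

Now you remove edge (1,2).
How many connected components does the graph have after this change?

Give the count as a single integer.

Initial component count: 1
Remove (1,2): not a bridge. Count unchanged: 1.
  After removal, components: {0,1,2,3,4,5}
New component count: 1

Answer: 1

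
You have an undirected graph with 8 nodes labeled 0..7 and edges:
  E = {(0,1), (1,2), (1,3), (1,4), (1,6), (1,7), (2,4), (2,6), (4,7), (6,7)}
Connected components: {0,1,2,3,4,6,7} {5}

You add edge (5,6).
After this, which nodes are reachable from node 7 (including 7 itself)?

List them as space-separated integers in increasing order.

Answer: 0 1 2 3 4 5 6 7

Derivation:
Before: nodes reachable from 7: {0,1,2,3,4,6,7}
Adding (5,6): merges 7's component with another. Reachability grows.
After: nodes reachable from 7: {0,1,2,3,4,5,6,7}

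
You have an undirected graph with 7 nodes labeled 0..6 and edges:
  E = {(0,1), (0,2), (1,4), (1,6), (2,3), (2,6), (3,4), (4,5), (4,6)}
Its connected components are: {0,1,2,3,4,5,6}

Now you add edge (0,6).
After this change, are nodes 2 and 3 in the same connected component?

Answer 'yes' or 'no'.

Initial components: {0,1,2,3,4,5,6}
Adding edge (0,6): both already in same component {0,1,2,3,4,5,6}. No change.
New components: {0,1,2,3,4,5,6}
Are 2 and 3 in the same component? yes

Answer: yes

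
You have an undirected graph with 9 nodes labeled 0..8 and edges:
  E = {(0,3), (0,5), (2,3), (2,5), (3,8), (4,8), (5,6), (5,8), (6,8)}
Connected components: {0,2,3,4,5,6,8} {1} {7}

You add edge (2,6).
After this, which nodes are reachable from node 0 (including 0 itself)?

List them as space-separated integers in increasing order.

Answer: 0 2 3 4 5 6 8

Derivation:
Before: nodes reachable from 0: {0,2,3,4,5,6,8}
Adding (2,6): both endpoints already in same component. Reachability from 0 unchanged.
After: nodes reachable from 0: {0,2,3,4,5,6,8}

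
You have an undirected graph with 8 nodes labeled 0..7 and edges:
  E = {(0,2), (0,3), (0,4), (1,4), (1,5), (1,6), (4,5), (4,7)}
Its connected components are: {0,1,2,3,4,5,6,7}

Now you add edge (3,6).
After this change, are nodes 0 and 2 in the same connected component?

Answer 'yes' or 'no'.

Initial components: {0,1,2,3,4,5,6,7}
Adding edge (3,6): both already in same component {0,1,2,3,4,5,6,7}. No change.
New components: {0,1,2,3,4,5,6,7}
Are 0 and 2 in the same component? yes

Answer: yes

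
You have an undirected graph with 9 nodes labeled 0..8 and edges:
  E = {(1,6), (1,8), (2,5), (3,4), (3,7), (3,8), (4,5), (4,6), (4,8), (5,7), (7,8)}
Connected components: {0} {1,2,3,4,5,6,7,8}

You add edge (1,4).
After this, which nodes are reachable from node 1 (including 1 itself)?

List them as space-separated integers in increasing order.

Answer: 1 2 3 4 5 6 7 8

Derivation:
Before: nodes reachable from 1: {1,2,3,4,5,6,7,8}
Adding (1,4): both endpoints already in same component. Reachability from 1 unchanged.
After: nodes reachable from 1: {1,2,3,4,5,6,7,8}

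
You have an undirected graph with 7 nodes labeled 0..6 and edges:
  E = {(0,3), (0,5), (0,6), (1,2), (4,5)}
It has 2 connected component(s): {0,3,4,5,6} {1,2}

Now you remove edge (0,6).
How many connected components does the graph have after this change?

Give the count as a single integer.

Answer: 3

Derivation:
Initial component count: 2
Remove (0,6): it was a bridge. Count increases: 2 -> 3.
  After removal, components: {0,3,4,5} {1,2} {6}
New component count: 3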